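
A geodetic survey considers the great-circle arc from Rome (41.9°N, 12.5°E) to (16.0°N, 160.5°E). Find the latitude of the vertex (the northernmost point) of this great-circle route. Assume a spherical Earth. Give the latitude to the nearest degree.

≈ 65°N

The great circle lies in the plane with unit normal n̂ = (p₁ × p₂)/|p₁ × p₂|.
Here n̂_z ≈ +0.418; the vertex latitude is φ_max = arccos|n̂_z| ≈ 65.3°.
Check via Clairaut: cos φ_max = |cos φ₁| · sin C = cos(41.9°)·sin(34.2°) ≈ 0.418, again giving ≈ 65.3°.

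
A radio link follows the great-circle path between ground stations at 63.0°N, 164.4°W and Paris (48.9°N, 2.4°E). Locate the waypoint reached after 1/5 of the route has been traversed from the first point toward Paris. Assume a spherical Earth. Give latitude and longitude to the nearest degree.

The haversine formula gives a central angle δ ≈ 1.180 rad (67.6°) between the endpoints.
Interpolate at f = 1/5 with slerp weights a = sin((1−f)δ)/sin δ ≈ 0.876, b = sin(fδ)/sin δ ≈ 0.253.
p = a·p₁ + b·p₂ ≈ (-0.217, -0.100, 0.971); φ = arcsin(p_z) ≈ 76.18°, λ = atan2(p_y, p_x) ≈ -155.26°.

≈ 76°N, 155°W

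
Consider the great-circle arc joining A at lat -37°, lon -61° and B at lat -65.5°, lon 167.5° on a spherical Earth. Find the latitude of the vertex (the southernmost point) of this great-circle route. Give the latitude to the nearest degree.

≈ -75°

The great circle lies in the plane with unit normal n̂ = (p₁ × p₂)/|p₁ × p₂|.
Here n̂_z ≈ -0.263; the vertex latitude is φ_max = arccos|n̂_z| ≈ 74.8°.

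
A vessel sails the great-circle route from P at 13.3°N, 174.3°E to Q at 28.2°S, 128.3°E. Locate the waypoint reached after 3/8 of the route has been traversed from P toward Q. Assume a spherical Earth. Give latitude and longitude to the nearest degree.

Write both endpoints as unit vectors p₁, p₂ with components (cos φ cos λ, cos φ sin λ, sin φ).
The central angle between the endpoints is δ = arccos(p₁·p₂) ≈ 1.062 rad (60.9°).
Interpolate at f = 3/8 with slerp weights a = sin((1−f)δ)/sin δ ≈ 0.705, b = sin(fδ)/sin δ ≈ 0.444.
p = a·p₁ + b·p₂ ≈ (-0.926, 0.375, -0.048); φ = arcsin(p_z) ≈ -2.73°, λ = atan2(p_y, p_x) ≈ 157.93°.

≈ 3°S, 158°E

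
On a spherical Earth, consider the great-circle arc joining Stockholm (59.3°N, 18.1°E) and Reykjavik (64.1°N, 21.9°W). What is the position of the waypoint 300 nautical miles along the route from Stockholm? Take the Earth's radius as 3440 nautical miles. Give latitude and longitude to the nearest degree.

Convert each endpoint to a unit vector on the sphere (x = cos φ cos λ, y = cos φ sin λ, z = sin φ).
The central angle between the endpoints is δ = arccos(p₁·p₂) ≈ 0.335 rad (19.2°). The total great-circle distance is δ·R ≈ 0.335 × 3440 ≈ 1153 nmi, so the target fraction is f = 300/1153 ≈ 0.260.
Interpolate at f ≈ 0.260 with slerp weights a = sin((1−f)δ)/sin δ ≈ 0.746, b = sin(fδ)/sin δ ≈ 0.265.
p = a·p₁ + b·p₂ ≈ (0.469, 0.075, 0.880); φ = arcsin(p_z) ≈ 61.61°, λ = atan2(p_y, p_x) ≈ 9.11°.

≈ 62°N, 9°E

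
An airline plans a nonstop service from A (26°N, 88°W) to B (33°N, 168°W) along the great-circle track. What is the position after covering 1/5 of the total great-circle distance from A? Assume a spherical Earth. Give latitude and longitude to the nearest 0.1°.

≈ (31.5°N, 102.3°W)

The haversine formula gives a central angle δ ≈ 1.192 rad (68.3°) between the endpoints.
Interpolate at f = 1/5 with slerp weights a = sin((1−f)δ)/sin δ ≈ 0.878, b = sin(fδ)/sin δ ≈ 0.254.
p = a·p₁ + b·p₂ ≈ (-0.181, -0.833, 0.523); φ = arcsin(p_z) ≈ 31.55°, λ = atan2(p_y, p_x) ≈ -102.26°.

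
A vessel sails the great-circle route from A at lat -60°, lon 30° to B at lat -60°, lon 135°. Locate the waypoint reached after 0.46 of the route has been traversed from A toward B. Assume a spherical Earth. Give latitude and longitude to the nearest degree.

Write both endpoints as unit vectors p₁, p₂ with components (cos φ cos λ, cos φ sin λ, sin φ).
The central angle between the endpoints is δ = arccos(p₁·p₂) ≈ 0.816 rad (46.7°).
Interpolate at f = 0.46 with slerp weights a = sin((1−f)δ)/sin δ ≈ 0.586, b = sin(fδ)/sin δ ≈ 0.503.
p = a·p₁ + b·p₂ ≈ (0.076, 0.324, -0.943); φ = arcsin(p_z) ≈ -70.55°, λ = atan2(p_y, p_x) ≈ 76.88°.

≈ lat -71°, lon 77°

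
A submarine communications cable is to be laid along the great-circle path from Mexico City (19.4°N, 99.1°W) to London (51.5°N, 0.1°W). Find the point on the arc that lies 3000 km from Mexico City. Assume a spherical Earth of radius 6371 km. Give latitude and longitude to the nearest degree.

Convert each endpoint to a unit vector on the sphere (x = cos φ cos λ, y = cos φ sin λ, z = sin φ).
The central angle between the endpoints is δ = arccos(p₁·p₂) ≈ 1.402 rad (80.3°). The total great-circle distance is δ·R ≈ 1.402 × 6371 ≈ 8931 km, so the target fraction is f = 3000/8931 ≈ 0.336.
Interpolate at f ≈ 0.336 with slerp weights a = sin((1−f)δ)/sin δ ≈ 0.814, b = sin(fδ)/sin δ ≈ 0.460.
p = a·p₁ + b·p₂ ≈ (0.165, -0.758, 0.630); φ = arcsin(p_z) ≈ 39.09°, λ = atan2(p_y, p_x) ≈ -77.72°.

≈ 39°N, 78°W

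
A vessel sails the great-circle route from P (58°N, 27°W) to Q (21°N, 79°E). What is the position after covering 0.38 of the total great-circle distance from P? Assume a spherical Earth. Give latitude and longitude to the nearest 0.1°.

From cos δ = sin φ₁ sin φ₂ + cos φ₁ cos φ₂ cos Δλ, the central angle is δ ≈ 1.402 rad (80.4°).
Interpolate at f = 0.38 with slerp weights a = sin((1−f)δ)/sin δ ≈ 0.775, b = sin(fδ)/sin δ ≈ 0.515.
p = a·p₁ + b·p₂ ≈ (0.458, 0.286, 0.842); φ = arcsin(p_z) ≈ 57.34°, λ = atan2(p_y, p_x) ≈ 31.98°.

≈ (57.3°N, 32.0°E)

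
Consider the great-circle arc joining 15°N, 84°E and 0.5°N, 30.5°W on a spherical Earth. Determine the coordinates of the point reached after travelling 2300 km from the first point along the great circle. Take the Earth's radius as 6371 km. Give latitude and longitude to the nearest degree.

≈ 17°N, 63°E

The haversine formula gives a central angle δ ≈ 1.980 rad (113.5°) between the endpoints. The total great-circle distance is δ·R ≈ 1.980 × 6371 ≈ 12617 km, so the target fraction is f = 2300/12617 ≈ 0.182.
Interpolate at f ≈ 0.182 with slerp weights a = sin((1−f)δ)/sin δ ≈ 1.089, b = sin(fδ)/sin δ ≈ 0.385.
p = a·p₁ + b·p₂ ≈ (0.442, 0.851, 0.285); φ = arcsin(p_z) ≈ 16.57°, λ = atan2(p_y, p_x) ≈ 62.56°.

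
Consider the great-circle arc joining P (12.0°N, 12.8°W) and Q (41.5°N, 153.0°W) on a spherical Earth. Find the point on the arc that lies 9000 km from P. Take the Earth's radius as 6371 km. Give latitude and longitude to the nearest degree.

Write both endpoints as unit vectors p₁, p₂ with components (cos φ cos λ, cos φ sin λ, sin φ).
The central angle between the endpoints is δ = arccos(p₁·p₂) ≈ 2.010 rad (115.2°). The total great-circle distance is δ·R ≈ 2.010 × 6371 ≈ 12805 km, so the target fraction is f = 9000/12805 ≈ 0.703.
Interpolate at f ≈ 0.703 with slerp weights a = sin((1−f)δ)/sin δ ≈ 0.621, b = sin(fδ)/sin δ ≈ 1.091.
p = a·p₁ + b·p₂ ≈ (-0.135, -0.506, 0.852); φ = arcsin(p_z) ≈ 58.44°, λ = atan2(p_y, p_x) ≈ -105.00°.

≈ (58°N, 105°W)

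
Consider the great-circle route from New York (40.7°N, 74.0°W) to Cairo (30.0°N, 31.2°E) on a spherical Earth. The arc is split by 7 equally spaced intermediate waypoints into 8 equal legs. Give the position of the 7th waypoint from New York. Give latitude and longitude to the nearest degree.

The haversine formula gives a central angle δ ≈ 1.416 rad (81.1°) between the endpoints.
Interpolate at f = 7/8 with slerp weights a = sin((1−f)δ)/sin δ ≈ 0.178, b = sin(fδ)/sin δ ≈ 0.957.
p = a·p₁ + b·p₂ ≈ (0.746, 0.299, 0.595); φ = arcsin(p_z) ≈ 36.49°, λ = atan2(p_y, p_x) ≈ 21.87°.

≈ 36°N, 22°E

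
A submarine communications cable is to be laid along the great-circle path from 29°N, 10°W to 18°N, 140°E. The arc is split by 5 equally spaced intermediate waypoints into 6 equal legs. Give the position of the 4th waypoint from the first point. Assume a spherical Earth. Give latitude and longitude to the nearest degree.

≈ 50°N, 107°E

The haversine formula gives a central angle δ ≈ 2.178 rad (124.8°) between the endpoints.
Interpolate at f = 4/6 with slerp weights a = sin((1−f)δ)/sin δ ≈ 0.808, b = sin(fδ)/sin δ ≈ 1.209.
p = a·p₁ + b·p₂ ≈ (-0.185, 0.616, 0.766); φ = arcsin(p_z) ≈ 49.95°, λ = atan2(p_y, p_x) ≈ 106.67°.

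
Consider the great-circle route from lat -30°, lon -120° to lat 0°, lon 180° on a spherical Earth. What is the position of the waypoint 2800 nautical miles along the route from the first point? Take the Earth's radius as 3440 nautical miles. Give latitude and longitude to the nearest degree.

The haversine formula gives a central angle δ ≈ 1.123 rad (64.3°) between the endpoints. The total great-circle distance is δ·R ≈ 1.123 × 3440 ≈ 3863 nmi, so the target fraction is f = 2800/3863 ≈ 0.725.
Interpolate at f ≈ 0.725 with slerp weights a = sin((1−f)δ)/sin δ ≈ 0.337, b = sin(fδ)/sin δ ≈ 0.807.
p = a·p₁ + b·p₂ ≈ (-0.953, -0.253, -0.169); φ = arcsin(p_z) ≈ -9.71°, λ = atan2(p_y, p_x) ≈ -165.12°.

≈ lat -10°, lon -165°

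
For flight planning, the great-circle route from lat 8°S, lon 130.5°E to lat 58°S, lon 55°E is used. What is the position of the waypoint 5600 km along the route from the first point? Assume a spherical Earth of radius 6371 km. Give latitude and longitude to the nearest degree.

≈ lat 47°S, lon 93°E

Convert each endpoint to a unit vector on the sphere (x = cos φ cos λ, y = cos φ sin λ, z = sin φ).
The central angle between the endpoints is δ = arccos(p₁·p₂) ≈ 1.319 rad (75.6°). The total great-circle distance is δ·R ≈ 1.319 × 6371 ≈ 8402 km, so the target fraction is f = 5600/8402 ≈ 0.667.
Interpolate at f ≈ 0.667 with slerp weights a = sin((1−f)δ)/sin δ ≈ 0.440, b = sin(fδ)/sin δ ≈ 0.795.
p = a·p₁ + b·p₂ ≈ (-0.041, 0.676, -0.736); φ = arcsin(p_z) ≈ -47.36°, λ = atan2(p_y, p_x) ≈ 93.47°.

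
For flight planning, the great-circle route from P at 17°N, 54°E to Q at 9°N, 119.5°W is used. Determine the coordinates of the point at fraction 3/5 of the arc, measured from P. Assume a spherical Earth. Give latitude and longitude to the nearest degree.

≈ 66°N, 88°W

Write both endpoints as unit vectors p₁, p₂ with components (cos φ cos λ, cos φ sin λ, sin φ).
The central angle between the endpoints is δ = arccos(p₁·p₂) ≈ 2.674 rad (153.2°).
Interpolate at f = 3/5 with slerp weights a = sin((1−f)δ)/sin δ ≈ 1.946, b = sin(fδ)/sin δ ≈ 2.218.
p = a·p₁ + b·p₂ ≈ (0.015, -0.401, 0.916); φ = arcsin(p_z) ≈ 66.35°, λ = atan2(p_y, p_x) ≈ -87.81°.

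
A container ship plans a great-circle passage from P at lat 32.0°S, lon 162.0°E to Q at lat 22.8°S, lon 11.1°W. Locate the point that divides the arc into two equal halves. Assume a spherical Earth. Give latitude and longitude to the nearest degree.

Convert each endpoint to a unit vector on the sphere (x = cos φ cos λ, y = cos φ sin λ, z = sin φ).
The central angle between the endpoints is δ = arccos(p₁·p₂) ≈ 2.178 rad (124.8°).
Interpolate at f = 1/2 with slerp weights a = sin((1−f)δ)/sin δ ≈ 1.079, b = sin(fδ)/sin δ ≈ 1.079.
p = a·p₁ + b·p₂ ≈ (0.106, 0.091, -0.990); φ = arcsin(p_z) ≈ -81.96°, λ = atan2(p_y, p_x) ≈ 40.78°.

≈ lat 82°S, lon 41°E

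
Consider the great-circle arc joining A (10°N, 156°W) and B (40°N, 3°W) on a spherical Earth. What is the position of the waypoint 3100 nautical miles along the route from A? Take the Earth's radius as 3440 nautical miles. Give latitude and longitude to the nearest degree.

≈ (54°N, 122°W)

Write both endpoints as unit vectors p₁, p₂ with components (cos φ cos λ, cos φ sin λ, sin φ).
The central angle between the endpoints is δ = arccos(p₁·p₂) ≈ 2.166 rad (124.1°). The total great-circle distance is δ·R ≈ 2.166 × 3440 ≈ 7451 nmi, so the target fraction is f = 3100/7451 ≈ 0.416.
Interpolate at f ≈ 0.416 with slerp weights a = sin((1−f)δ)/sin δ ≈ 1.151, b = sin(fδ)/sin δ ≈ 0.947.
p = a·p₁ + b·p₂ ≈ (-0.312, -0.499, 0.809); φ = arcsin(p_z) ≈ 53.95°, λ = atan2(p_y, p_x) ≈ -121.98°.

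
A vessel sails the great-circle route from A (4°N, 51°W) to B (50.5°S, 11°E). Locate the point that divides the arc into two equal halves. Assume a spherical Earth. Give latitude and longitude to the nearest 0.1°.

≈ (26.4°S, 27.6°W)

The haversine formula gives a central angle δ ≈ 1.324 rad (75.9°) between the endpoints.
Interpolate at f = 1/2 with slerp weights a = sin((1−f)δ)/sin δ ≈ 0.634, b = sin(fδ)/sin δ ≈ 0.634.
p = a·p₁ + b·p₂ ≈ (0.794, -0.415, -0.445); φ = arcsin(p_z) ≈ -26.42°, λ = atan2(p_y, p_x) ≈ -27.57°.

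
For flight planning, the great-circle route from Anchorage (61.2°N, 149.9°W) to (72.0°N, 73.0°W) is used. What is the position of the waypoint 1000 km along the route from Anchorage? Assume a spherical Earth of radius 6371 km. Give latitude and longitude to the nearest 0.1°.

Write both endpoints as unit vectors p₁, p₂ with components (cos φ cos λ, cos φ sin λ, sin φ).
The central angle between the endpoints is δ = arccos(p₁·p₂) ≈ 0.521 rad (29.9°). The total great-circle distance is δ·R ≈ 0.521 × 6371 ≈ 3321 km, so the target fraction is f = 1000/3321 ≈ 0.301.
Interpolate at f ≈ 0.301 with slerp weights a = sin((1−f)δ)/sin δ ≈ 0.716, b = sin(fδ)/sin δ ≈ 0.314.
p = a·p₁ + b·p₂ ≈ (-0.270, -0.266, 0.926); φ = arcsin(p_z) ≈ 67.75°, λ = atan2(p_y, p_x) ≈ -135.45°.

≈ (67.7°N, 135.5°W)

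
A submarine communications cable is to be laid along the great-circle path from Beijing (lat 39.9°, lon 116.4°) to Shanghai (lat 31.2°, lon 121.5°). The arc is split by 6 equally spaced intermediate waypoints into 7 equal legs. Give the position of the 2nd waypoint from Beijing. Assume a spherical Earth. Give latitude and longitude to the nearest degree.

≈ lat 37°, lon 118°

Convert each endpoint to a unit vector on the sphere (x = cos φ cos λ, y = cos φ sin λ, z = sin φ).
The central angle between the endpoints is δ = arccos(p₁·p₂) ≈ 0.168 rad (9.6°).
Interpolate at f = 2/7 with slerp weights a = sin((1−f)δ)/sin δ ≈ 0.716, b = sin(fδ)/sin δ ≈ 0.287.
p = a·p₁ + b·p₂ ≈ (-0.372, 0.701, 0.608); φ = arcsin(p_z) ≈ 37.44°, λ = atan2(p_y, p_x) ≈ 117.97°.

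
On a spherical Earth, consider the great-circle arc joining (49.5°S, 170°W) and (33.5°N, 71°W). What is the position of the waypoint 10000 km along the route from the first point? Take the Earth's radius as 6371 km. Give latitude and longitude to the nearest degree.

Convert each endpoint to a unit vector on the sphere (x = cos φ cos λ, y = cos φ sin λ, z = sin φ).
The central angle between the endpoints is δ = arccos(p₁·p₂) ≈ 2.100 rad (120.3°). The total great-circle distance is δ·R ≈ 2.100 × 6371 ≈ 13376 km, so the target fraction is f = 10000/13376 ≈ 0.748.
Interpolate at f ≈ 0.748 with slerp weights a = sin((1−f)δ)/sin δ ≈ 0.585, b = sin(fδ)/sin δ ≈ 1.158.
p = a·p₁ + b·p₂ ≈ (-0.060, -0.979, 0.194); φ = arcsin(p_z) ≈ 11.19°, λ = atan2(p_y, p_x) ≈ -93.50°.

≈ (11°N, 94°W)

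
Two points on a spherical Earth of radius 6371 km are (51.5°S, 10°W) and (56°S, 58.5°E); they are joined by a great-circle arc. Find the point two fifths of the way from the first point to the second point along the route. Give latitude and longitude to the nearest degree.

≈ (58°S, 15°E)

Write both endpoints as unit vectors p₁, p₂ with components (cos φ cos λ, cos φ sin λ, sin φ).
The central angle between the endpoints is δ = arccos(p₁·p₂) ≈ 0.682 rad (39.1°).
Interpolate at f = 2/5 with slerp weights a = sin((1−f)δ)/sin δ ≈ 0.631, b = sin(fδ)/sin δ ≈ 0.427.
p = a·p₁ + b·p₂ ≈ (0.512, 0.136, -0.848); φ = arcsin(p_z) ≈ -58.03°, λ = atan2(p_y, p_x) ≈ 14.83°.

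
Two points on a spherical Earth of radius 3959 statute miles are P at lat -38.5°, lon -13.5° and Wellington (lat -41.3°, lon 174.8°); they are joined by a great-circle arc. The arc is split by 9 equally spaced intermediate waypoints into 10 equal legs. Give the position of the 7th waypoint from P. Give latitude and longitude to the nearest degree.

≈ lat -71°, lon -175°

Convert each endpoint to a unit vector on the sphere (x = cos φ cos λ, y = cos φ sin λ, z = sin φ).
The central angle between the endpoints is δ = arccos(p₁·p₂) ≈ 1.743 rad (99.8°).
Interpolate at f = 7/10 with slerp weights a = sin((1−f)δ)/sin δ ≈ 0.507, b = sin(fδ)/sin δ ≈ 0.953.
p = a·p₁ + b·p₂ ≈ (-0.327, -0.028, -0.944); φ = arcsin(p_z) ≈ -70.82°, λ = atan2(p_y, p_x) ≈ -175.17°.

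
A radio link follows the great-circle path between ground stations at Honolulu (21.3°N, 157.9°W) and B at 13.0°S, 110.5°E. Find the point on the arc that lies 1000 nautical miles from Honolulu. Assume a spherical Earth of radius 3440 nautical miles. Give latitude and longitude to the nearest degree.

Convert each endpoint to a unit vector on the sphere (x = cos φ cos λ, y = cos φ sin λ, z = sin φ).
The central angle between the endpoints is δ = arccos(p₁·p₂) ≈ 1.678 rad (96.1°). The total great-circle distance is δ·R ≈ 1.678 × 3440 ≈ 5773 nmi, so the target fraction is f = 1000/5773 ≈ 0.173.
Interpolate at f ≈ 0.173 with slerp weights a = sin((1−f)δ)/sin δ ≈ 0.989, b = sin(fδ)/sin δ ≈ 0.288.
p = a·p₁ + b·p₂ ≈ (-0.952, -0.084, 0.294); φ = arcsin(p_z) ≈ 17.12°, λ = atan2(p_y, p_x) ≈ -174.99°.

≈ 17°N, 175°W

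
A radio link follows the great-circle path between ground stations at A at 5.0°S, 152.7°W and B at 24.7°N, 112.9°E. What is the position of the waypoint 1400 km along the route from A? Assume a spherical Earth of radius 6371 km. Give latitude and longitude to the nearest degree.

≈ 0°N, 164°W

Write both endpoints as unit vectors p₁, p₂ with components (cos φ cos λ, cos φ sin λ, sin φ).
The central angle between the endpoints is δ = arccos(p₁·p₂) ≈ 1.677 rad (96.1°). The total great-circle distance is δ·R ≈ 1.677 × 6371 ≈ 10683 km, so the target fraction is f = 1400/10683 ≈ 0.131.
Interpolate at f ≈ 0.131 with slerp weights a = sin((1−f)δ)/sin δ ≈ 0.999, b = sin(fδ)/sin δ ≈ 0.219.
p = a·p₁ + b·p₂ ≈ (-0.962, -0.273, 0.005); φ = arcsin(p_z) ≈ 0.26°, λ = atan2(p_y, p_x) ≈ -164.15°.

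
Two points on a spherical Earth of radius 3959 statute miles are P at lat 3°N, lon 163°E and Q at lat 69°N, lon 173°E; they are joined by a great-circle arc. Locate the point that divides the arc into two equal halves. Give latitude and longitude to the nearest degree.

Write both endpoints as unit vectors p₁, p₂ with components (cos φ cos λ, cos φ sin λ, sin φ).
The central angle between the endpoints is δ = arccos(p₁·p₂) ≈ 1.158 rad (66.3°).
Interpolate at f = 1/2 with slerp weights a = sin((1−f)δ)/sin δ ≈ 0.597, b = sin(fδ)/sin δ ≈ 0.597.
p = a·p₁ + b·p₂ ≈ (-0.783, 0.200, 0.589); φ = arcsin(p_z) ≈ 36.08°, λ = atan2(p_y, p_x) ≈ 165.64°.

≈ lat 36°N, lon 166°E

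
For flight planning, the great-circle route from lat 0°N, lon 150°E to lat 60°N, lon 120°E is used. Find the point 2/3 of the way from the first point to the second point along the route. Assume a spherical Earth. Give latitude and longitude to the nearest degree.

≈ lat 41°N, lon 136°E

Convert each endpoint to a unit vector on the sphere (x = cos φ cos λ, y = cos φ sin λ, z = sin φ).
The central angle between the endpoints is δ = arccos(p₁·p₂) ≈ 1.123 rad (64.3°).
Interpolate at f = 2/3 with slerp weights a = sin((1−f)δ)/sin δ ≈ 0.406, b = sin(fδ)/sin δ ≈ 0.755.
p = a·p₁ + b·p₂ ≈ (-0.540, 0.530, 0.654); φ = arcsin(p_z) ≈ 40.84°, λ = atan2(p_y, p_x) ≈ 135.55°.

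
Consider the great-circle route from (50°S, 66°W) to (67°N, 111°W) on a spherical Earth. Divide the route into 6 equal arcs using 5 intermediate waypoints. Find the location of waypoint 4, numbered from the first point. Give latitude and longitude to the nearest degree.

The haversine formula gives a central angle δ ≈ 2.127 rad (121.8°) between the endpoints.
Interpolate at f = 4/6 with slerp weights a = sin((1−f)δ)/sin δ ≈ 0.766, b = sin(fδ)/sin δ ≈ 1.163.
p = a·p₁ + b·p₂ ≈ (0.037, -0.874, 0.484); φ = arcsin(p_z) ≈ 28.94°, λ = atan2(p_y, p_x) ≈ -87.55°.

≈ (29°N, 88°W)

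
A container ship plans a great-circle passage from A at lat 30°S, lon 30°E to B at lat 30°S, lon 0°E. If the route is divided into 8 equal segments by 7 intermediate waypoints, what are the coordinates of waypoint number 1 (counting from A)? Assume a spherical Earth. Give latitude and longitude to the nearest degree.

≈ lat 30°S, lon 26°E

Convert each endpoint to a unit vector on the sphere (x = cos φ cos λ, y = cos φ sin λ, z = sin φ).
The central angle between the endpoints is δ = arccos(p₁·p₂) ≈ 0.452 rad (25.9°).
Interpolate at f = 1/8 with slerp weights a = sin((1−f)δ)/sin δ ≈ 0.882, b = sin(fδ)/sin δ ≈ 0.129.
p = a·p₁ + b·p₂ ≈ (0.774, 0.382, -0.506); φ = arcsin(p_z) ≈ -30.38°, λ = atan2(p_y, p_x) ≈ 26.28°.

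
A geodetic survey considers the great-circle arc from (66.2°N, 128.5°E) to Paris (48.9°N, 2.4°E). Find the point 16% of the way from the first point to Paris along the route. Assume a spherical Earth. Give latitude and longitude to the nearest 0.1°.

From cos δ = sin φ₁ sin φ₂ + cos φ₁ cos φ₂ cos Δλ, the central angle is δ ≈ 1.008 rad (57.8°).
Interpolate at f = 0.16 with slerp weights a = sin((1−f)δ)/sin δ ≈ 0.886, b = sin(fδ)/sin δ ≈ 0.190.
p = a·p₁ + b·p₂ ≈ (-0.098, 0.285, 0.954); φ = arcsin(p_z) ≈ 72.47°, λ = atan2(p_y, p_x) ≈ 108.94°.

≈ (72.5°N, 108.9°E)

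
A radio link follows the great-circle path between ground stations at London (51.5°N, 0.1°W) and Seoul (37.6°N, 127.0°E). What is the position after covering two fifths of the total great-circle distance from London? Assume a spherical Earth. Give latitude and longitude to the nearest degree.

Write both endpoints as unit vectors p₁, p₂ with components (cos φ cos λ, cos φ sin λ, sin φ).
The central angle between the endpoints is δ = arccos(p₁·p₂) ≈ 1.390 rad (79.6°).
Interpolate at f = 2/5 with slerp weights a = sin((1−f)δ)/sin δ ≈ 0.753, b = sin(fδ)/sin δ ≈ 0.536.
p = a·p₁ + b·p₂ ≈ (0.213, 0.339, 0.917); φ = arcsin(p_z) ≈ 66.42°, λ = atan2(p_y, p_x) ≈ 57.85°.

≈ (66°N, 58°E)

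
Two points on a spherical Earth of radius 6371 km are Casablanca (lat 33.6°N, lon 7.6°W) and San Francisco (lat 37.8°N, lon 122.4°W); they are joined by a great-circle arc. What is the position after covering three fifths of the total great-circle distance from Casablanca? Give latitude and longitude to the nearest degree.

The haversine formula gives a central angle δ ≈ 1.508 rad (86.4°) between the endpoints.
Interpolate at f = 3/5 with slerp weights a = sin((1−f)δ)/sin δ ≈ 0.568, b = sin(fδ)/sin δ ≈ 0.788.
p = a·p₁ + b·p₂ ≈ (0.136, -0.588, 0.797); φ = arcsin(p_z) ≈ 52.87°, λ = atan2(p_y, p_x) ≈ -77.01°.

≈ lat 53°N, lon 77°W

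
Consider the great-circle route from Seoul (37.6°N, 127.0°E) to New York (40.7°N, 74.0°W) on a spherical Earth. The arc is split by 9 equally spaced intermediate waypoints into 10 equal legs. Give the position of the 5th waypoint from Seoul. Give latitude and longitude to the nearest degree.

From cos δ = sin φ₁ sin φ₂ + cos φ₁ cos φ₂ cos Δλ, the central angle is δ ≈ 1.734 rad (99.4°).
Interpolate at f = 5/10 with slerp weights a = sin((1−f)δ)/sin δ ≈ 0.773, b = sin(fδ)/sin δ ≈ 0.773.
p = a·p₁ + b·p₂ ≈ (-0.207, -0.074, 0.976); φ = arcsin(p_z) ≈ 77.30°, λ = atan2(p_y, p_x) ≈ -160.28°.

≈ (77°N, 160°W)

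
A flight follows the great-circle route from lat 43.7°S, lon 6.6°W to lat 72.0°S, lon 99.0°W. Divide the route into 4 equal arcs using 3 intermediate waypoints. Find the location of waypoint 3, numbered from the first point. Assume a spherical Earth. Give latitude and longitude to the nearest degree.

From cos δ = sin φ₁ sin φ₂ + cos φ₁ cos φ₂ cos Δλ, the central angle is δ ≈ 0.866 rad (49.6°).
Interpolate at f = 3/4 with slerp weights a = sin((1−f)δ)/sin δ ≈ 0.282, b = sin(fδ)/sin δ ≈ 0.794.
p = a·p₁ + b·p₂ ≈ (0.164, -0.266, -0.950); φ = arcsin(p_z) ≈ -71.80°, λ = atan2(p_y, p_x) ≈ -58.30°.

≈ lat 72°S, lon 58°W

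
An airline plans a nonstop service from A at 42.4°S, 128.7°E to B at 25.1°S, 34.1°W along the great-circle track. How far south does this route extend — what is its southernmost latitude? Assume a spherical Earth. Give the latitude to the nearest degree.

The great circle lies in the plane with unit normal n̂ = (p₁ × p₂)/|p₁ × p₂|.
Here n̂_z ≈ -0.211; the vertex latitude is φ_max = arccos|n̂_z| ≈ 77.8°.
Check via Clairaut: cos φ_max = |cos φ₁| · sin C = cos(42.4°)·sin(163.4°) ≈ 0.211, again giving ≈ 77.8°.

≈ 78°S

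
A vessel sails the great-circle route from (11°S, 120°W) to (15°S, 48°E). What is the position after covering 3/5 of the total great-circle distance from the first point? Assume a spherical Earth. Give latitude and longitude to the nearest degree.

≈ (63°S, 6°W)

Convert each endpoint to a unit vector on the sphere (x = cos φ cos λ, y = cos φ sin λ, z = sin φ).
The central angle between the endpoints is δ = arccos(p₁·p₂) ≈ 2.643 rad (151.4°).
Interpolate at f = 3/5 with slerp weights a = sin((1−f)δ)/sin δ ≈ 1.820, b = sin(fδ)/sin δ ≈ 2.090.
p = a·p₁ + b·p₂ ≈ (0.457, -0.047, -0.888); φ = arcsin(p_z) ≈ -62.63°, λ = atan2(p_y, p_x) ≈ -5.90°.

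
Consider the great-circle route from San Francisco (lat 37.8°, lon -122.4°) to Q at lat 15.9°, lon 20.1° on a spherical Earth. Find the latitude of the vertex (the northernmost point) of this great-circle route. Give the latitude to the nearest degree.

The great circle lies in the plane with unit normal n̂ = (p₁ × p₂)/|p₁ × p₂|.
Here n̂_z ≈ +0.514; the vertex latitude is φ_max = arccos|n̂_z| ≈ 59.1°.
Check via Clairaut: cos φ_max = |cos φ₁| · sin C = cos(37.8°)·sin(40.6°) ≈ 0.514, again giving ≈ 59.1°.

≈ 59°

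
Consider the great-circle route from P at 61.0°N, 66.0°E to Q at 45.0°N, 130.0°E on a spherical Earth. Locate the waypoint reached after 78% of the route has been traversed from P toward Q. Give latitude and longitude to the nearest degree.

Write both endpoints as unit vectors p₁, p₂ with components (cos φ cos λ, cos φ sin λ, sin φ).
The central angle between the endpoints is δ = arccos(p₁·p₂) ≈ 0.694 rad (39.8°).
Interpolate at f = 0.78 with slerp weights a = sin((1−f)δ)/sin δ ≈ 0.238, b = sin(fδ)/sin δ ≈ 0.806.
p = a·p₁ + b·p₂ ≈ (-0.319, 0.542, 0.778); φ = arcsin(p_z) ≈ 51.04°, λ = atan2(p_y, p_x) ≈ 120.52°.

≈ 51°N, 121°E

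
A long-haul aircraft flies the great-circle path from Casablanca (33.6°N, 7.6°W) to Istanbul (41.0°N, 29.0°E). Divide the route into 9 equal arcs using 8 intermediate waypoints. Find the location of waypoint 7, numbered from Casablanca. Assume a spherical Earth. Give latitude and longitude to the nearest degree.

≈ 40°N, 20°E

The haversine formula gives a central angle δ ≈ 0.520 rad (29.8°) between the endpoints.
Interpolate at f = 7/9 with slerp weights a = sin((1−f)δ)/sin δ ≈ 0.232, b = sin(fδ)/sin δ ≈ 0.792.
p = a·p₁ + b·p₂ ≈ (0.714, 0.264, 0.648); φ = arcsin(p_z) ≈ 40.39°, λ = atan2(p_y, p_x) ≈ 20.30°.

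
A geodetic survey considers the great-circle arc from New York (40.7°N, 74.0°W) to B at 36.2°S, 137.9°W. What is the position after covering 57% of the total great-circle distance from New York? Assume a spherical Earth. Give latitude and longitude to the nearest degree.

Write both endpoints as unit vectors p₁, p₂ with components (cos φ cos λ, cos φ sin λ, sin φ).
The central angle between the endpoints is δ = arccos(p₁·p₂) ≈ 1.687 rad (96.7°).
Interpolate at f = 0.57 with slerp weights a = sin((1−f)δ)/sin δ ≈ 0.668, b = sin(fδ)/sin δ ≈ 0.826.
p = a·p₁ + b·p₂ ≈ (-0.355, -0.933, -0.052); φ = arcsin(p_z) ≈ -2.99°, λ = atan2(p_y, p_x) ≈ -110.81°.

≈ 3°S, 111°W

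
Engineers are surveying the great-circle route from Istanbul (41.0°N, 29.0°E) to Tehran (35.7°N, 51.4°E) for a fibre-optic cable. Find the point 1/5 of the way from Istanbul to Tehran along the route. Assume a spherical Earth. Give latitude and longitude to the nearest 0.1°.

Convert each endpoint to a unit vector on the sphere (x = cos φ cos λ, y = cos φ sin λ, z = sin φ).
The central angle between the endpoints is δ = arccos(p₁·p₂) ≈ 0.319 rad (18.3°).
Interpolate at f = 1/5 with slerp weights a = sin((1−f)δ)/sin δ ≈ 0.805, b = sin(fδ)/sin δ ≈ 0.203.
p = a·p₁ + b·p₂ ≈ (0.634, 0.424, 0.647); φ = arcsin(p_z) ≈ 40.29°, λ = atan2(p_y, p_x) ≈ 33.73°.

≈ (40.3°N, 33.7°E)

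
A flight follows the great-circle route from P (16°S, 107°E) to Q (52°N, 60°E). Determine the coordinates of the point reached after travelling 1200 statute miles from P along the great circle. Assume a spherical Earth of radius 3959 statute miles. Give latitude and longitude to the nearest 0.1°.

The haversine formula gives a central angle δ ≈ 1.383 rad (79.3°) between the endpoints. The total great-circle distance is δ·R ≈ 1.383 × 3959 ≈ 5476 mi, so the target fraction is f = 1200/5476 ≈ 0.219.
Interpolate at f ≈ 0.219 with slerp weights a = sin((1−f)δ)/sin δ ≈ 0.898, b = sin(fδ)/sin δ ≈ 0.304.
p = a·p₁ + b·p₂ ≈ (-0.159, 0.987, -0.008); φ = arcsin(p_z) ≈ -0.46°, λ = atan2(p_y, p_x) ≈ 99.14°.

≈ (0.5°S, 99.1°E)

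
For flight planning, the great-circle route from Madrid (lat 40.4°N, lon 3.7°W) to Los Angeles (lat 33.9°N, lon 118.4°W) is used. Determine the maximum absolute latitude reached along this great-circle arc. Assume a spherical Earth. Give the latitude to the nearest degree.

≈ 55°N

The great circle lies in the plane with unit normal n̂ = (p₁ × p₂)/|p₁ × p₂|.
Here n̂_z ≈ -0.577; the vertex latitude is φ_max = arccos|n̂_z| ≈ 54.8°.
Check via Clairaut: cos φ_max = |cos φ₁| · sin C = cos(40.4°)·sin(49.3°) ≈ 0.577, again giving ≈ 54.8°.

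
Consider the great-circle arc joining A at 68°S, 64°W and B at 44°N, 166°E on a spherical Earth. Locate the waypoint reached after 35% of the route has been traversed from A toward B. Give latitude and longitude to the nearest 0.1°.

≈ 42.2°S, 151.9°W

From cos δ = sin φ₁ sin φ₂ + cos φ₁ cos φ₂ cos Δλ, the central angle is δ ≈ 2.527 rad (144.8°).
Interpolate at f = 0.35 with slerp weights a = sin((1−f)δ)/sin δ ≈ 1.731, b = sin(fδ)/sin δ ≈ 1.343.
p = a·p₁ + b·p₂ ≈ (-0.653, -0.349, -0.672); φ = arcsin(p_z) ≈ -42.24°, λ = atan2(p_y, p_x) ≈ -151.86°.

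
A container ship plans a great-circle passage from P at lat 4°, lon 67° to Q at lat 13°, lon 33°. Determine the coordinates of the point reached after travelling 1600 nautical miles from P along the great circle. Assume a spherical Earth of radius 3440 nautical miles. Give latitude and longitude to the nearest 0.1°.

Convert each endpoint to a unit vector on the sphere (x = cos φ cos λ, y = cos φ sin λ, z = sin φ).
The central angle between the endpoints is δ = arccos(p₁·p₂) ≈ 0.607 rad (34.8°). The total great-circle distance is δ·R ≈ 0.607 × 3440 ≈ 2087 nmi, so the target fraction is f = 1600/2087 ≈ 0.767.
Interpolate at f ≈ 0.767 with slerp weights a = sin((1−f)δ)/sin δ ≈ 0.248, b = sin(fδ)/sin δ ≈ 0.787.
p = a·p₁ + b·p₂ ≈ (0.739, 0.645, 0.194); φ = arcsin(p_z) ≈ 11.20°, λ = atan2(p_y, p_x) ≈ 41.09°.

≈ lat 11.2°, lon 41.1°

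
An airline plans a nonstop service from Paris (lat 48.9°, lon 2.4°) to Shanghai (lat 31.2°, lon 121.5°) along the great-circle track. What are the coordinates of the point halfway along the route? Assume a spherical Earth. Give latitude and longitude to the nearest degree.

≈ lat 58°, lon 75°

Write both endpoints as unit vectors p₁, p₂ with components (cos φ cos λ, cos φ sin λ, sin φ).
The central angle between the endpoints is δ = arccos(p₁·p₂) ≈ 1.454 rad (83.3°).
Interpolate at f = 1/2 with slerp weights a = sin((1−f)δ)/sin δ ≈ 0.669, b = sin(fδ)/sin δ ≈ 0.669.
p = a·p₁ + b·p₂ ≈ (0.140, 0.506, 0.851); φ = arcsin(p_z) ≈ 58.30°, λ = atan2(p_y, p_x) ≈ 74.50°.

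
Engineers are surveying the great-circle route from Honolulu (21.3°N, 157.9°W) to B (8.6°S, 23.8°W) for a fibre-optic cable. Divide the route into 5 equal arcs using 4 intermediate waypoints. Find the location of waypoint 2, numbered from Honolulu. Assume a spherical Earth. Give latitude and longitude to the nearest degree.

Write both endpoints as unit vectors p₁, p₂ with components (cos φ cos λ, cos φ sin λ, sin φ).
The central angle between the endpoints is δ = arccos(p₁·p₂) ≈ 2.340 rad (134.1°).
Interpolate at f = 2/5 with slerp weights a = sin((1−f)δ)/sin δ ≈ 1.372, b = sin(fδ)/sin δ ≈ 1.120.
p = a·p₁ + b·p₂ ≈ (-0.171, -0.928, 0.331); φ = arcsin(p_z) ≈ 19.32°, λ = atan2(p_y, p_x) ≈ -100.44°.

≈ (19°N, 100°W)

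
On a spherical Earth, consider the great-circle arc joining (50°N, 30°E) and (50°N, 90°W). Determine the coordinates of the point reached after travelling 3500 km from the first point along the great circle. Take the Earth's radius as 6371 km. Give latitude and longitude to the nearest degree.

Convert each endpoint to a unit vector on the sphere (x = cos φ cos λ, y = cos φ sin λ, z = sin φ).
The central angle between the endpoints is δ = arccos(p₁·p₂) ≈ 1.181 rad (67.7°). The total great-circle distance is δ·R ≈ 1.181 × 6371 ≈ 7523 km, so the target fraction is f = 3500/7523 ≈ 0.465.
Interpolate at f ≈ 0.465 with slerp weights a = sin((1−f)δ)/sin δ ≈ 0.638, b = sin(fδ)/sin δ ≈ 0.565.
p = a·p₁ + b·p₂ ≈ (0.355, -0.158, 0.921); φ = arcsin(p_z) ≈ 67.12°, λ = atan2(p_y, p_x) ≈ -23.95°.

≈ (67°N, 24°W)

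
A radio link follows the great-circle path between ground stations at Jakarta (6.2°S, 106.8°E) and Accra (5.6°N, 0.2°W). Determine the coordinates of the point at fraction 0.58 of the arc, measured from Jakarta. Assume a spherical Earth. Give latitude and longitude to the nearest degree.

≈ 1°N, 45°E

Write both endpoints as unit vectors p₁, p₂ with components (cos φ cos λ, cos φ sin λ, sin φ).
The central angle between the endpoints is δ = arccos(p₁·p₂) ≈ 1.875 rad (107.4°).
Interpolate at f = 0.58 with slerp weights a = sin((1−f)δ)/sin δ ≈ 0.743, b = sin(fδ)/sin δ ≈ 0.928.
p = a·p₁ + b·p₂ ≈ (0.710, 0.704, 0.010); φ = arcsin(p_z) ≈ 0.59°, λ = atan2(p_y, p_x) ≈ 44.73°.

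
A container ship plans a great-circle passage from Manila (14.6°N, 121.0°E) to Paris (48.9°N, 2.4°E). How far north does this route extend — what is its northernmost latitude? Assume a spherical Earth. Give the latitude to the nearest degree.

The great circle lies in the plane with unit normal n̂ = (p₁ × p₂)/|p₁ × p₂|.
Here n̂_z ≈ -0.562; the vertex latitude is φ_max = arccos|n̂_z| ≈ 55.8°.
Check via Clairaut: cos φ_max = |cos φ₁| · sin C = cos(14.6°)·sin(35.5°) ≈ 0.562, again giving ≈ 55.8°.

≈ 56°N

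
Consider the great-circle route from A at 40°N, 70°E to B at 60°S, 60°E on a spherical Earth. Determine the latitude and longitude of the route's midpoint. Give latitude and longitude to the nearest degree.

≈ 10°S, 66°E

From cos δ = sin φ₁ sin φ₂ + cos φ₁ cos φ₂ cos Δλ, the central angle is δ ≈ 1.751 rad (100.3°).
Interpolate at f = 1/2 with slerp weights a = sin((1−f)δ)/sin δ ≈ 0.781, b = sin(fδ)/sin δ ≈ 0.781.
p = a·p₁ + b·p₂ ≈ (0.400, 0.900, -0.174); φ = arcsin(p_z) ≈ -10.04°, λ = atan2(p_y, p_x) ≈ 66.05°.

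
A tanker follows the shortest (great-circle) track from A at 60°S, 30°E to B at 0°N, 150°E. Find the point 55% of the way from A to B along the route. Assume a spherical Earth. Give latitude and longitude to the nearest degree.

≈ 41°S, 124°E

Write both endpoints as unit vectors p₁, p₂ with components (cos φ cos λ, cos φ sin λ, sin φ).
The central angle between the endpoints is δ = arccos(p₁·p₂) ≈ 1.823 rad (104.5°).
Interpolate at f = 0.55 with slerp weights a = sin((1−f)δ)/sin δ ≈ 0.756, b = sin(fδ)/sin δ ≈ 0.871.
p = a·p₁ + b·p₂ ≈ (-0.427, 0.624, -0.654); φ = arcsin(p_z) ≈ -40.87°, λ = atan2(p_y, p_x) ≈ 124.37°.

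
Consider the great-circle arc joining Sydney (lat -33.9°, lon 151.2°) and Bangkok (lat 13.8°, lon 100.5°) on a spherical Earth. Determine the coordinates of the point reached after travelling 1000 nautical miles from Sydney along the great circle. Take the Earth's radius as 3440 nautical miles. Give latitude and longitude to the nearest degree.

Write both endpoints as unit vectors p₁, p₂ with components (cos φ cos λ, cos φ sin λ, sin φ).
The central angle between the endpoints is δ = arccos(p₁·p₂) ≈ 1.184 rad (67.8°). The total great-circle distance is δ·R ≈ 1.184 × 3440 ≈ 4072 nmi, so the target fraction is f = 1000/4072 ≈ 0.246.
Interpolate at f ≈ 0.246 with slerp weights a = sin((1−f)δ)/sin δ ≈ 0.841, b = sin(fδ)/sin δ ≈ 0.310.
p = a·p₁ + b·p₂ ≈ (-0.667, 0.632, -0.395); φ = arcsin(p_z) ≈ -23.29°, λ = atan2(p_y, p_x) ≈ 136.53°.

≈ lat -23°, lon 137°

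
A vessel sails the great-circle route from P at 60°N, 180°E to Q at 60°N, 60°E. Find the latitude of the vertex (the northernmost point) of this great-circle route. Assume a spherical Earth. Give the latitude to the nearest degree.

The great circle lies in the plane with unit normal n̂ = (p₁ × p₂)/|p₁ × p₂|.
Here n̂_z ≈ -0.277; the vertex latitude is φ_max = arccos|n̂_z| ≈ 73.9°.

≈ 74°N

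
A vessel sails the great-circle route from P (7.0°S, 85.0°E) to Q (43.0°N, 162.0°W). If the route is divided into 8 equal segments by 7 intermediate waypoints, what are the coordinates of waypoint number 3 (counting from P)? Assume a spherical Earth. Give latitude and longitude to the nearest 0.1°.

≈ (21.5°N, 116.2°E)

Convert each endpoint to a unit vector on the sphere (x = cos φ cos λ, y = cos φ sin λ, z = sin φ).
The central angle between the endpoints is δ = arccos(p₁·p₂) ≈ 1.946 rad (111.5°).
Interpolate at f = 3/8 with slerp weights a = sin((1−f)δ)/sin δ ≈ 1.008, b = sin(fδ)/sin δ ≈ 0.717.
p = a·p₁ + b·p₂ ≈ (-0.411, 0.835, 0.366); φ = arcsin(p_z) ≈ 21.47°, λ = atan2(p_y, p_x) ≈ 116.23°.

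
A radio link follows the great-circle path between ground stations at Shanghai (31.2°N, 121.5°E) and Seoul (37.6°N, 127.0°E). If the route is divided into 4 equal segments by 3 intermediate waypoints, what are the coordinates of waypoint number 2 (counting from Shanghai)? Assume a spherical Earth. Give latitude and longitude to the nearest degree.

Convert each endpoint to a unit vector on the sphere (x = cos φ cos λ, y = cos φ sin λ, z = sin φ).
The central angle between the endpoints is δ = arccos(p₁·p₂) ≈ 0.137 rad (7.8°).
Interpolate at f = 2/4 with slerp weights a = sin((1−f)δ)/sin δ ≈ 0.501, b = sin(fδ)/sin δ ≈ 0.501.
p = a·p₁ + b·p₂ ≈ (-0.463, 0.683, 0.565); φ = arcsin(p_z) ≈ 34.43°, λ = atan2(p_y, p_x) ≈ 124.14°.

≈ 34°N, 124°E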